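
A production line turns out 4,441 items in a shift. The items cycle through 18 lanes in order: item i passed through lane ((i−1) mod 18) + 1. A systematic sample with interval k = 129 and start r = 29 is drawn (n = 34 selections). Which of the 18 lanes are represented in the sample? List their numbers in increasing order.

2, 5, 8, 11, 14, 17

Consecutive selections differ by k = 129, so their lane numbers differ by 129 mod 18 = 3.
gcd(129, 18) = 3, so the sample visits 18/3 = 6 distinct residues mod 18.
Start 29 is lane 11; the lanes hit are 2, 5, 8, 11, 14, 17.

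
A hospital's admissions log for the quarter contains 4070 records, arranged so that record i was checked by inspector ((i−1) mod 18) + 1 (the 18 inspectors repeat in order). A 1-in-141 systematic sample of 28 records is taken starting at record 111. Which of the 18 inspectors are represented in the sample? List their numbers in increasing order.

3, 6, 9, 12, 15, 18

Consecutive selections differ by k = 141, so their inspector numbers differ by 141 mod 18 = 15.
gcd(141, 18) = 3, so the sample visits 18/3 = 6 distinct residues mod 18.
Start 111 is inspector 3; the inspectors hit are 3, 6, 9, 12, 15, 18.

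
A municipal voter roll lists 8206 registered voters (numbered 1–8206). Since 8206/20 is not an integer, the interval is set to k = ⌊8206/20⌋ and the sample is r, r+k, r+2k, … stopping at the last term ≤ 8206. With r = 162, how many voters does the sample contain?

k = ⌊8206/20⌋ = 410
Achieved size = ⌊(8206 − 162)/410⌋ + 1 = ⌊8044/410⌋ + 1 = 19 + 1 = 20
(last selection: 162 + 19×410 = 7952 ≤ 8206; next would be 8362 > 8206)

20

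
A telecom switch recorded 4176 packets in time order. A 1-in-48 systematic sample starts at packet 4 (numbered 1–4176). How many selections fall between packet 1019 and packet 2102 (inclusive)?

22

k = 48
First selection ≥ 1019: 4 + ⌈(1019−4)/48⌉·48 = 4 + 22×48 = 1060
Last selection ≤ 2102: 4 + ⌊(2102−4)/48⌋·48 = 4 + 43×48 = 2068
Count = 43 − 22 + 1 = 22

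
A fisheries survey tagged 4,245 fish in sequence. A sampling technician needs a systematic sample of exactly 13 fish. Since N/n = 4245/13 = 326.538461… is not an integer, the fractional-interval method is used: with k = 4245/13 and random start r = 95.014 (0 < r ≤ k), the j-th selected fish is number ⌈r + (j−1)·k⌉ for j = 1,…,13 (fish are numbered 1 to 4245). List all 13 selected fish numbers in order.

j=1: r + 0k = 95.014 → ⌈·⌉ = 96
j=2: r + 1k = 421.552461… → ⌈·⌉ = 422
j=3: r + 2k = 748.090923… → ⌈·⌉ = 749
j=4: r + 3k = 1074.629384… → ⌈·⌉ = 1075
j=5: r + 4k = 1401.167846… → ⌈·⌉ = 1402
j=6: r + 5k = 1727.706307… → ⌈·⌉ = 1728
j=7: r + 6k = 2054.244769… → ⌈·⌉ = 2055
j=8: r + 7k = 2380.783230… → ⌈·⌉ = 2381
j=9: r + 8k = 2707.321692… → ⌈·⌉ = 2708
j=10: r + 9k = 3033.860153… → ⌈·⌉ = 3034
j=11: r + 10k = 3360.398615… → ⌈·⌉ = 3361
j=12: r + 11k = 3686.937076… → ⌈·⌉ = 3687
j=13: r + 12k = 4013.475538… → ⌈·⌉ = 4014

96, 422, 749, 1075, 1402, 1728, 2055, 2381, 2708, 3034, 3361, 3687, 4014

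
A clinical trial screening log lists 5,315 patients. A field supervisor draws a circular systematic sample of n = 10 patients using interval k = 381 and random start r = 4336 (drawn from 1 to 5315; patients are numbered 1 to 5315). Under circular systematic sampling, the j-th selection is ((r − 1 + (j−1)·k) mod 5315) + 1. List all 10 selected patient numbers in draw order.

Selection 1: 4336
Selection 2: 4336 + 381 = 4717
Selection 3: 4717 + 381 = 5098
Selection 4: 5098 + 381 = 5479 → 5479 − 5315 = 164
Selection 5: 164 + 381 = 545
Selection 6: 545 + 381 = 926
Selection 7: 926 + 381 = 1307
Selection 8: 1307 + 381 = 1688
Selection 9: 1688 + 381 = 2069
Selection 10: 2069 + 381 = 2450

4336, 4717, 5098, 164, 545, 926, 1307, 1688, 2069, 2450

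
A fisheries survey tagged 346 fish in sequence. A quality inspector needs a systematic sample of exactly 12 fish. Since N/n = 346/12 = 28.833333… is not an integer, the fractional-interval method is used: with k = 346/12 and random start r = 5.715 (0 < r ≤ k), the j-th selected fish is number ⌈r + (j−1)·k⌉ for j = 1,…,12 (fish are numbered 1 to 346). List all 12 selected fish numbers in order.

j=1: r + 0k = 5.715 → ⌈·⌉ = 6
j=2: r + 1k = 34.548333… → ⌈·⌉ = 35
j=3: r + 2k = 63.381666… → ⌈·⌉ = 64
j=4: r + 3k = 92.215 → ⌈·⌉ = 93
j=5: r + 4k = 121.048333… → ⌈·⌉ = 122
j=6: r + 5k = 149.881666… → ⌈·⌉ = 150
j=7: r + 6k = 178.715 → ⌈·⌉ = 179
j=8: r + 7k = 207.548333… → ⌈·⌉ = 208
j=9: r + 8k = 236.381666… → ⌈·⌉ = 237
j=10: r + 9k = 265.215 → ⌈·⌉ = 266
j=11: r + 10k = 294.048333… → ⌈·⌉ = 295
j=12: r + 11k = 322.881666… → ⌈·⌉ = 323

6, 35, 64, 93, 122, 150, 179, 208, 237, 266, 295, 323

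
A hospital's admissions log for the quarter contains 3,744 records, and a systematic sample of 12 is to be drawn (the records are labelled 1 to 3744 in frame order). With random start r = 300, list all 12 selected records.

300, 612, 924, 1236, 1548, 1860, 2172, 2484, 2796, 3108, 3420, 3732

k = N/n = 3744/12 = 312
record 1: 300
record 2: 300 + 312 = 612
record 3: 612 + 312 = 924
record 4: 924 + 312 = 1236
record 5: 1236 + 312 = 1548
record 6: 1548 + 312 = 1860
record 7: 1860 + 312 = 2172
record 8: 2172 + 312 = 2484
record 9: 2484 + 312 = 2796
record 10: 2796 + 312 = 3108
record 11: 3108 + 312 = 3420
record 12: 3420 + 312 = 3732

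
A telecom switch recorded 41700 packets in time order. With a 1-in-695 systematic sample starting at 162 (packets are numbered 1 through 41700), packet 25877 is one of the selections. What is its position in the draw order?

38

k = 695
position = (25877 − 162)/695 + 1 = 25715/695 + 1 = 37 + 1 = 38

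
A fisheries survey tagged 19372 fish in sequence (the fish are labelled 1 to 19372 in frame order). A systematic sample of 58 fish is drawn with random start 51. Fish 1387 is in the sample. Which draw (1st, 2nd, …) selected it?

k = 19372/58 = 334
position = (1387 − 51)/334 + 1 = 1336/334 + 1 = 4 + 1 = 5

5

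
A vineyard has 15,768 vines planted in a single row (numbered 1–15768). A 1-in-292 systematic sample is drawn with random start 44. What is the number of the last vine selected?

k = 292
54th selection = r + (54−1)·k = 44 + 53×292 = 44 + 15476 = 15520

15520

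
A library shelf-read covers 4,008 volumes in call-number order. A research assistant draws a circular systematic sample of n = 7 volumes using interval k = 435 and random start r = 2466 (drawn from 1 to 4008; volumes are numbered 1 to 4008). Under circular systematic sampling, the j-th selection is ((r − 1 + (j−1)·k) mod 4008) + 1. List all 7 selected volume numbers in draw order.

Selection 1: 2466
Selection 2: 2466 + 435 = 2901
Selection 3: 2901 + 435 = 3336
Selection 4: 3336 + 435 = 3771
Selection 5: 3771 + 435 = 4206 → 4206 − 4008 = 198
Selection 6: 198 + 435 = 633
Selection 7: 633 + 435 = 1068

2466, 2901, 3336, 3771, 198, 633, 1068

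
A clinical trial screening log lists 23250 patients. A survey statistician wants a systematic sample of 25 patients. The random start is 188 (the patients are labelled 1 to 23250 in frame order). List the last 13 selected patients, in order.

11348, 12278, 13208, 14138, 15068, 15998, 16928, 17858, 18788, 19718, 20648, 21578, 22508

k = N/n = 23250/25 = 930
13th selection = 188 + 12×930 = 11348
14th: 11348 + 930 = 12278
15th: 12278 + 930 = 13208
16th: 13208 + 930 = 14138
17th: 14138 + 930 = 15068
18th: 15068 + 930 = 15998
19th: 15998 + 930 = 16928
20th: 16928 + 930 = 17858
21st: 17858 + 930 = 18788
22nd: 18788 + 930 = 19718
23rd: 19718 + 930 = 20648
24th: 20648 + 930 = 21578
25th: 21578 + 930 = 22508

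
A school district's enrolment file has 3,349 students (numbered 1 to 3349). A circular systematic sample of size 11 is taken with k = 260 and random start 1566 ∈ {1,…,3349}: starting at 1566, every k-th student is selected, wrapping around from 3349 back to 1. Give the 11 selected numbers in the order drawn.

1566, 1826, 2086, 2346, 2606, 2866, 3126, 37, 297, 557, 817

Selection 1: 1566
Selection 2: 1566 + 260 = 1826
Selection 3: 1826 + 260 = 2086
Selection 4: 2086 + 260 = 2346
Selection 5: 2346 + 260 = 2606
Selection 6: 2606 + 260 = 2866
Selection 7: 2866 + 260 = 3126
Selection 8: 3126 + 260 = 3386 → 3386 − 3349 = 37
Selection 9: 37 + 260 = 297
Selection 10: 297 + 260 = 557
Selection 11: 557 + 260 = 817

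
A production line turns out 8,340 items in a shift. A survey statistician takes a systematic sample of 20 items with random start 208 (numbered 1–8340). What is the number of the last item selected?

k = 8340/20 = 417
20th selection = r + (20−1)·k = 208 + 19×417 = 208 + 7923 = 8131

8131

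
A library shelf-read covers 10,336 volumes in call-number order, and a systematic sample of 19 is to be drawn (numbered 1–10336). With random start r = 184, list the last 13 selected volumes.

3448, 3992, 4536, 5080, 5624, 6168, 6712, 7256, 7800, 8344, 8888, 9432, 9976

k = N/n = 10336/19 = 544
7th selection = 184 + 6×544 = 3448
8th: 3448 + 544 = 3992
9th: 3992 + 544 = 4536
10th: 4536 + 544 = 5080
11th: 5080 + 544 = 5624
12th: 5624 + 544 = 6168
13th: 6168 + 544 = 6712
14th: 6712 + 544 = 7256
15th: 7256 + 544 = 7800
16th: 7800 + 544 = 8344
17th: 8344 + 544 = 8888
18th: 8888 + 544 = 9432
19th: 9432 + 544 = 9976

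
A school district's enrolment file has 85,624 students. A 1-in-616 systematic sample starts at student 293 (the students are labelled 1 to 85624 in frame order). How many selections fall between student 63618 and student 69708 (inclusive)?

10

k = 616
First selection ≥ 63618: 293 + ⌈(63618−293)/616⌉·616 = 293 + 103×616 = 63741
Last selection ≤ 69708: 293 + ⌊(69708−293)/616⌋·616 = 293 + 112×616 = 69285
Count = 112 − 103 + 1 = 10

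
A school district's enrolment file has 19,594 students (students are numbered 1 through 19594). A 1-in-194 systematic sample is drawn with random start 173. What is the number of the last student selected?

k = 194
101st selection = r + (101−1)·k = 173 + 100×194 = 173 + 19400 = 19573

19573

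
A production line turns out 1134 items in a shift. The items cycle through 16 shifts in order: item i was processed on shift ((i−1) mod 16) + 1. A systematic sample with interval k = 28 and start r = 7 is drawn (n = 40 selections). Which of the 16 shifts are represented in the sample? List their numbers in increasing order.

Consecutive selections differ by k = 28, so their shift numbers differ by 28 mod 16 = 12.
gcd(28, 16) = 4, so the sample visits 16/4 = 4 distinct residues mod 16.
Start 7 is shift 7; the shifts hit are 3, 7, 11, 15.

3, 7, 11, 15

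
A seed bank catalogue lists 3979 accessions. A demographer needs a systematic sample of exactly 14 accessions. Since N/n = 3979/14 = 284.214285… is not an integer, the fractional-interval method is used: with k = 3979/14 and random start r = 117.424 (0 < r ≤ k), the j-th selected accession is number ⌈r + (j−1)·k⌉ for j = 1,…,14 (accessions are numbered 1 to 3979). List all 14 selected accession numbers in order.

j=1: r + 0k = 117.424 → ⌈·⌉ = 118
j=2: r + 1k = 401.638285… → ⌈·⌉ = 402
j=3: r + 2k = 685.852571… → ⌈·⌉ = 686
j=4: r + 3k = 970.066857… → ⌈·⌉ = 971
j=5: r + 4k = 1254.281142… → ⌈·⌉ = 1255
j=6: r + 5k = 1538.495428… → ⌈·⌉ = 1539
j=7: r + 6k = 1822.709714… → ⌈·⌉ = 1823
j=8: r + 7k = 2106.924 → ⌈·⌉ = 2107
j=9: r + 8k = 2391.138285… → ⌈·⌉ = 2392
j=10: r + 9k = 2675.352571… → ⌈·⌉ = 2676
j=11: r + 10k = 2959.566857… → ⌈·⌉ = 2960
j=12: r + 11k = 3243.781142… → ⌈·⌉ = 3244
j=13: r + 12k = 3527.995428… → ⌈·⌉ = 3528
j=14: r + 13k = 3812.209714… → ⌈·⌉ = 3813

118, 402, 686, 971, 1255, 1539, 1823, 2107, 2392, 2676, 2960, 3244, 3528, 3813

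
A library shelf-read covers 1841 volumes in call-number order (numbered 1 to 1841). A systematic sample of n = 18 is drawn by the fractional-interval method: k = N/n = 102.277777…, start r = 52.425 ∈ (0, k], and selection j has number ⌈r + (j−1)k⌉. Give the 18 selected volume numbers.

j=1: r + 0k = 52.425 → ⌈·⌉ = 53
j=2: r + 1k = 154.702777… → ⌈·⌉ = 155
j=3: r + 2k = 256.980555… → ⌈·⌉ = 257
j=4: r + 3k = 359.258333… → ⌈·⌉ = 360
j=5: r + 4k = 461.536111… → ⌈·⌉ = 462
j=6: r + 5k = 563.813888… → ⌈·⌉ = 564
j=7: r + 6k = 666.091666… → ⌈·⌉ = 667
j=8: r + 7k = 768.369444… → ⌈·⌉ = 769
j=9: r + 8k = 870.647222… → ⌈·⌉ = 871
j=10: r + 9k = 972.925 → ⌈·⌉ = 973
j=11: r + 10k = 1075.202777… → ⌈·⌉ = 1076
j=12: r + 11k = 1177.480555… → ⌈·⌉ = 1178
j=13: r + 12k = 1279.758333… → ⌈·⌉ = 1280
j=14: r + 13k = 1382.036111… → ⌈·⌉ = 1383
j=15: r + 14k = 1484.313888… → ⌈·⌉ = 1485
j=16: r + 15k = 1586.591666… → ⌈·⌉ = 1587
j=17: r + 16k = 1688.869444… → ⌈·⌉ = 1689
j=18: r + 17k = 1791.147222… → ⌈·⌉ = 1792

53, 155, 257, 360, 462, 564, 667, 769, 871, 973, 1076, 1178, 1280, 1383, 1485, 1587, 1689, 1792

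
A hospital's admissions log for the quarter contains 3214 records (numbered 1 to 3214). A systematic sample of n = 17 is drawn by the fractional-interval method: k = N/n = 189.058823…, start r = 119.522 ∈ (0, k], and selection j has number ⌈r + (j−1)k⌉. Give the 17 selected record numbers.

j=1: r + 0k = 119.522 → ⌈·⌉ = 120
j=2: r + 1k = 308.580823… → ⌈·⌉ = 309
j=3: r + 2k = 497.639647… → ⌈·⌉ = 498
j=4: r + 3k = 686.698470… → ⌈·⌉ = 687
j=5: r + 4k = 875.757294… → ⌈·⌉ = 876
j=6: r + 5k = 1064.816117… → ⌈·⌉ = 1065
j=7: r + 6k = 1253.874941… → ⌈·⌉ = 1254
j=8: r + 7k = 1442.933764… → ⌈·⌉ = 1443
j=9: r + 8k = 1631.992588… → ⌈·⌉ = 1632
j=10: r + 9k = 1821.051411… → ⌈·⌉ = 1822
j=11: r + 10k = 2010.110235… → ⌈·⌉ = 2011
j=12: r + 11k = 2199.169058… → ⌈·⌉ = 2200
j=13: r + 12k = 2388.227882… → ⌈·⌉ = 2389
j=14: r + 13k = 2577.286705… → ⌈·⌉ = 2578
j=15: r + 14k = 2766.345529… → ⌈·⌉ = 2767
j=16: r + 15k = 2955.404352… → ⌈·⌉ = 2956
j=17: r + 16k = 3144.463176… → ⌈·⌉ = 3145

120, 309, 498, 687, 876, 1065, 1254, 1443, 1632, 1822, 2011, 2200, 2389, 2578, 2767, 2956, 3145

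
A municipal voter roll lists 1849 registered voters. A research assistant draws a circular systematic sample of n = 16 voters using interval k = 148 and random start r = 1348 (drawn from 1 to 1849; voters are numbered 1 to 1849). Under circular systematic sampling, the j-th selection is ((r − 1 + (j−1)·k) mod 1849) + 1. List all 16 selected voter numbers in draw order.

Selection 1: 1348
Selection 2: 1348 + 148 = 1496
Selection 3: 1496 + 148 = 1644
Selection 4: 1644 + 148 = 1792
Selection 5: 1792 + 148 = 1940 → 1940 − 1849 = 91
Selection 6: 91 + 148 = 239
Selection 7: 239 + 148 = 387
Selection 8: 387 + 148 = 535
Selection 9: 535 + 148 = 683
Selection 10: 683 + 148 = 831
Selection 11: 831 + 148 = 979
Selection 12: 979 + 148 = 1127
Selection 13: 1127 + 148 = 1275
Selection 14: 1275 + 148 = 1423
Selection 15: 1423 + 148 = 1571
Selection 16: 1571 + 148 = 1719

1348, 1496, 1644, 1792, 91, 239, 387, 535, 683, 831, 979, 1127, 1275, 1423, 1571, 1719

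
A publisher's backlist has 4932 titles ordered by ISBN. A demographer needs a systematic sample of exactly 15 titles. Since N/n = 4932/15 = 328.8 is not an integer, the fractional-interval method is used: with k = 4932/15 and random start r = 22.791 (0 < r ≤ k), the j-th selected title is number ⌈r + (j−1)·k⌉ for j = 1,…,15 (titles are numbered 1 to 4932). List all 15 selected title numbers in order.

23, 352, 681, 1010, 1338, 1667, 1996, 2325, 2654, 2982, 3311, 3640, 3969, 4298, 4626

j=1: r + 0k = 22.791 → ⌈·⌉ = 23
j=2: r + 1k = 351.591 → ⌈·⌉ = 352
j=3: r + 2k = 680.391 → ⌈·⌉ = 681
j=4: r + 3k = 1009.191 → ⌈·⌉ = 1010
j=5: r + 4k = 1337.991 → ⌈·⌉ = 1338
j=6: r + 5k = 1666.791 → ⌈·⌉ = 1667
j=7: r + 6k = 1995.591 → ⌈·⌉ = 1996
j=8: r + 7k = 2324.391 → ⌈·⌉ = 2325
j=9: r + 8k = 2653.191 → ⌈·⌉ = 2654
j=10: r + 9k = 2981.991 → ⌈·⌉ = 2982
j=11: r + 10k = 3310.791 → ⌈·⌉ = 3311
j=12: r + 11k = 3639.591 → ⌈·⌉ = 3640
j=13: r + 12k = 3968.391 → ⌈·⌉ = 3969
j=14: r + 13k = 4297.191 → ⌈·⌉ = 4298
j=15: r + 14k = 4625.991 → ⌈·⌉ = 4626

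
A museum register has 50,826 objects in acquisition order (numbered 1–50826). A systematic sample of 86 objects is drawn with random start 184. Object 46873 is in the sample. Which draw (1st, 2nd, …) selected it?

80

k = 50826/86 = 591
position = (46873 − 184)/591 + 1 = 46689/591 + 1 = 79 + 1 = 80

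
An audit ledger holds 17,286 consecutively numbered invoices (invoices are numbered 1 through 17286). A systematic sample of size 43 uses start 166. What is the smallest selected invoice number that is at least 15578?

k = 17286/43 = 402
Steps past start: ⌈(15578 − 166)/402⌉ = ⌈15412/402⌉ = 39
Selected invoice: 166 + 39×402 = 15844

15844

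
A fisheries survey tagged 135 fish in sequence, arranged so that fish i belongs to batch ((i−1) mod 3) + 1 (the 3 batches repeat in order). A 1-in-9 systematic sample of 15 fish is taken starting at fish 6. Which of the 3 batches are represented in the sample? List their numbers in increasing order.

3

Consecutive selections differ by k = 9, so their batch numbers differ by 9 mod 3 = 0.
gcd(9, 3) = 3, so the sample visits 3/3 = 1 distinct residues mod 3.
Start 6 is batch 3; the batches hit are 3.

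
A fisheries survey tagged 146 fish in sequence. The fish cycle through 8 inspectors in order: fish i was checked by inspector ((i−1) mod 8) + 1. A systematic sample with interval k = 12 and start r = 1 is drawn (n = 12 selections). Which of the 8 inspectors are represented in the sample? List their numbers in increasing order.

1, 5

Consecutive selections differ by k = 12, so their inspector numbers differ by 12 mod 8 = 4.
gcd(12, 8) = 4, so the sample visits 8/4 = 2 distinct residues mod 8.
Start 1 is inspector 1; the inspectors hit are 1, 5.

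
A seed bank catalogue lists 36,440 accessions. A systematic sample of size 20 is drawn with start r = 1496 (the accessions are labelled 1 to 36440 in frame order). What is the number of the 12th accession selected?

k = 36440/20 = 1822
12th selection = r + (12−1)·k = 1496 + 11×1822 = 1496 + 20042 = 21538

21538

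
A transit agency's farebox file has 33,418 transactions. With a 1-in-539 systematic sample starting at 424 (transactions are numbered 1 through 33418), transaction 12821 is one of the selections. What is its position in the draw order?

24

k = 539
position = (12821 − 424)/539 + 1 = 12397/539 + 1 = 23 + 1 = 24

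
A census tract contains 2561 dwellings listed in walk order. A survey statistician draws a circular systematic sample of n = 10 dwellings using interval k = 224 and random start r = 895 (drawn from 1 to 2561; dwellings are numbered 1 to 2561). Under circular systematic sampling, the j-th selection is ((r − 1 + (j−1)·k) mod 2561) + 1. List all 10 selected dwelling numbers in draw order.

Selection 1: 895
Selection 2: 895 + 224 = 1119
Selection 3: 1119 + 224 = 1343
Selection 4: 1343 + 224 = 1567
Selection 5: 1567 + 224 = 1791
Selection 6: 1791 + 224 = 2015
Selection 7: 2015 + 224 = 2239
Selection 8: 2239 + 224 = 2463
Selection 9: 2463 + 224 = 2687 → 2687 − 2561 = 126
Selection 10: 126 + 224 = 350

895, 1119, 1343, 1567, 1791, 2015, 2239, 2463, 126, 350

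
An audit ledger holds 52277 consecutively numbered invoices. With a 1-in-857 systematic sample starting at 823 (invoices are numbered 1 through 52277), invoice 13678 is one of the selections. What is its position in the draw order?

16

k = 857
position = (13678 − 823)/857 + 1 = 12855/857 + 1 = 15 + 1 = 16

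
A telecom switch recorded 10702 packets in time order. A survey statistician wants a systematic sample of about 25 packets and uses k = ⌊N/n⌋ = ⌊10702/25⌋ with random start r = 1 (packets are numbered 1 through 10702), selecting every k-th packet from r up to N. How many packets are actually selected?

26

k = ⌊10702/25⌋ = 428
Achieved size = ⌊(10702 − 1)/428⌋ + 1 = ⌊10701/428⌋ + 1 = 25 + 1 = 26
(last selection: 1 + 25×428 = 10701 ≤ 10702; next would be 11129 > 10702)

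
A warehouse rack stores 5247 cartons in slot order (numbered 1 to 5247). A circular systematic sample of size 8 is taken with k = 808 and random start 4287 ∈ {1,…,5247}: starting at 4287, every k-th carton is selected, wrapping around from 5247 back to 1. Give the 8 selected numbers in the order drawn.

4287, 5095, 656, 1464, 2272, 3080, 3888, 4696

Selection 1: 4287
Selection 2: 4287 + 808 = 5095
Selection 3: 5095 + 808 = 5903 → 5903 − 5247 = 656
Selection 4: 656 + 808 = 1464
Selection 5: 1464 + 808 = 2272
Selection 6: 2272 + 808 = 3080
Selection 7: 3080 + 808 = 3888
Selection 8: 3888 + 808 = 4696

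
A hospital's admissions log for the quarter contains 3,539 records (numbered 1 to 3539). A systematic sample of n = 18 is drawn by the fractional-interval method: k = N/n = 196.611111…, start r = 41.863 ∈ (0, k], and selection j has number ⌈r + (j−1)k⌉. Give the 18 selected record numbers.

42, 239, 436, 632, 829, 1025, 1222, 1419, 1615, 1812, 2008, 2205, 2402, 2598, 2795, 2992, 3188, 3385

j=1: r + 0k = 41.863 → ⌈·⌉ = 42
j=2: r + 1k = 238.474111… → ⌈·⌉ = 239
j=3: r + 2k = 435.085222… → ⌈·⌉ = 436
j=4: r + 3k = 631.696333… → ⌈·⌉ = 632
j=5: r + 4k = 828.307444… → ⌈·⌉ = 829
j=6: r + 5k = 1024.918555… → ⌈·⌉ = 1025
j=7: r + 6k = 1221.529666… → ⌈·⌉ = 1222
j=8: r + 7k = 1418.140777… → ⌈·⌉ = 1419
j=9: r + 8k = 1614.751888… → ⌈·⌉ = 1615
j=10: r + 9k = 1811.363 → ⌈·⌉ = 1812
j=11: r + 10k = 2007.974111… → ⌈·⌉ = 2008
j=12: r + 11k = 2204.585222… → ⌈·⌉ = 2205
j=13: r + 12k = 2401.196333… → ⌈·⌉ = 2402
j=14: r + 13k = 2597.807444… → ⌈·⌉ = 2598
j=15: r + 14k = 2794.418555… → ⌈·⌉ = 2795
j=16: r + 15k = 2991.029666… → ⌈·⌉ = 2992
j=17: r + 16k = 3187.640777… → ⌈·⌉ = 3188
j=18: r + 17k = 3384.251888… → ⌈·⌉ = 3385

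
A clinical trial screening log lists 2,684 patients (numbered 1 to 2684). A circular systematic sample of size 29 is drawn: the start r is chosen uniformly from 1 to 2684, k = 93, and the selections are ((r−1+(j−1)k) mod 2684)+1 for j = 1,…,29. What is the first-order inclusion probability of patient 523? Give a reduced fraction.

For each position j, as r ranges over 1…2684 the j-th selection hits every patient exactly once, so patient 523 is selected for exactly 29 of the 2684 starts.
Inclusion probability = 29/2684.

29/2684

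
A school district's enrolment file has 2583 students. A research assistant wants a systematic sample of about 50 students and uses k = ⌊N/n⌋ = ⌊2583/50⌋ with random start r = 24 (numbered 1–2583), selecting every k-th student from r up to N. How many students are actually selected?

51

k = ⌊2583/50⌋ = 51
Achieved size = ⌊(2583 − 24)/51⌋ + 1 = ⌊2559/51⌋ + 1 = 50 + 1 = 51
(last selection: 24 + 50×51 = 2574 ≤ 2583; next would be 2625 > 2583)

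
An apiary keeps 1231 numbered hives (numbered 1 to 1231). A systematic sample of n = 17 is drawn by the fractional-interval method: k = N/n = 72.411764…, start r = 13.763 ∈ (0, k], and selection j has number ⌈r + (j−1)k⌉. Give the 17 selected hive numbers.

14, 87, 159, 231, 304, 376, 449, 521, 594, 666, 738, 811, 883, 956, 1028, 1100, 1173

j=1: r + 0k = 13.763 → ⌈·⌉ = 14
j=2: r + 1k = 86.174764… → ⌈·⌉ = 87
j=3: r + 2k = 158.586529… → ⌈·⌉ = 159
j=4: r + 3k = 230.998294… → ⌈·⌉ = 231
j=5: r + 4k = 303.410058… → ⌈·⌉ = 304
j=6: r + 5k = 375.821823… → ⌈·⌉ = 376
j=7: r + 6k = 448.233588… → ⌈·⌉ = 449
j=8: r + 7k = 520.645352… → ⌈·⌉ = 521
j=9: r + 8k = 593.057117… → ⌈·⌉ = 594
j=10: r + 9k = 665.468882… → ⌈·⌉ = 666
j=11: r + 10k = 737.880647… → ⌈·⌉ = 738
j=12: r + 11k = 810.292411… → ⌈·⌉ = 811
j=13: r + 12k = 882.704176… → ⌈·⌉ = 883
j=14: r + 13k = 955.115941… → ⌈·⌉ = 956
j=15: r + 14k = 1027.527705… → ⌈·⌉ = 1028
j=16: r + 15k = 1099.939470… → ⌈·⌉ = 1100
j=17: r + 16k = 1172.351235… → ⌈·⌉ = 1173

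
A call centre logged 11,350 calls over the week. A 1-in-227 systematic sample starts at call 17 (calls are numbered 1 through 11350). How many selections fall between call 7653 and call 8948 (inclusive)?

k = 227
First selection ≥ 7653: 17 + ⌈(7653−17)/227⌉·227 = 17 + 34×227 = 7735
Last selection ≤ 8948: 17 + ⌊(8948−17)/227⌋·227 = 17 + 39×227 = 8870
Count = 39 − 34 + 1 = 6

6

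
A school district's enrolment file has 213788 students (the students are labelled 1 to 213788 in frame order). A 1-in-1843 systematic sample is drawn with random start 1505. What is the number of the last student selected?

213450

k = 1843
116th selection = r + (116−1)·k = 1505 + 115×1843 = 1505 + 211945 = 213450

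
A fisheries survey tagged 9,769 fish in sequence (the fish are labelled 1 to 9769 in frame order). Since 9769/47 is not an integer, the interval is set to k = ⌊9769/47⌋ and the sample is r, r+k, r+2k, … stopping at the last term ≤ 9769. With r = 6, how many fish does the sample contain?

k = ⌊9769/47⌋ = 207
Achieved size = ⌊(9769 − 6)/207⌋ + 1 = ⌊9763/207⌋ + 1 = 47 + 1 = 48
(last selection: 6 + 47×207 = 9735 ≤ 9769; next would be 9942 > 9769)

48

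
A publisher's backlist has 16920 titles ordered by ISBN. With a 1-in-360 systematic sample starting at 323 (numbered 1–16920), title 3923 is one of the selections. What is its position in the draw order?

11

k = 360
position = (3923 − 323)/360 + 1 = 3600/360 + 1 = 10 + 1 = 11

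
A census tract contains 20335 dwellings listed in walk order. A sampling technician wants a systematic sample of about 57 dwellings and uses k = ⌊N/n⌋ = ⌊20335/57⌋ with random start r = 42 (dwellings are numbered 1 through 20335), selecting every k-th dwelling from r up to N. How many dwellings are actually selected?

k = ⌊20335/57⌋ = 356
Achieved size = ⌊(20335 − 42)/356⌋ + 1 = ⌊20293/356⌋ + 1 = 57 + 1 = 58
(last selection: 42 + 57×356 = 20334 ≤ 20335; next would be 20690 > 20335)

58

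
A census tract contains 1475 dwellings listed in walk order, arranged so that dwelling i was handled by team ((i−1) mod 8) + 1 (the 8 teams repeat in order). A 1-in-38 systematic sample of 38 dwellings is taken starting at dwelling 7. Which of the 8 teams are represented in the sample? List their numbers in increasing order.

Consecutive selections differ by k = 38, so their team numbers differ by 38 mod 8 = 6.
gcd(38, 8) = 2, so the sample visits 8/2 = 4 distinct residues mod 8.
Start 7 is team 7; the teams hit are 1, 3, 5, 7.

1, 3, 5, 7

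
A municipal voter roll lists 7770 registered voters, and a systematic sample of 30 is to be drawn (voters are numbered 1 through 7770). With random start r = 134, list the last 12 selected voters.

4796, 5055, 5314, 5573, 5832, 6091, 6350, 6609, 6868, 7127, 7386, 7645

k = N/n = 7770/30 = 259
19th selection = 134 + 18×259 = 4796
20th: 4796 + 259 = 5055
21st: 5055 + 259 = 5314
22nd: 5314 + 259 = 5573
23rd: 5573 + 259 = 5832
24th: 5832 + 259 = 6091
25th: 6091 + 259 = 6350
26th: 6350 + 259 = 6609
27th: 6609 + 259 = 6868
28th: 6868 + 259 = 7127
29th: 7127 + 259 = 7386
30th: 7386 + 259 = 7645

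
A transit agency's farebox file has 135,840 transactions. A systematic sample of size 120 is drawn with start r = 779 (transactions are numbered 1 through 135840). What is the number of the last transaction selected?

135487

k = 135840/120 = 1132
120th selection = r + (120−1)·k = 779 + 119×1132 = 779 + 134708 = 135487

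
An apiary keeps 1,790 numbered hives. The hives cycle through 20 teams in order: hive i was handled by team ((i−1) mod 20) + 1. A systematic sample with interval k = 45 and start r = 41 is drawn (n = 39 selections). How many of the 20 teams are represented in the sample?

Consecutive selections differ by k = 45, so their team numbers differ by 45 mod 20 = 5.
gcd(45, 20) = 5, so the sample visits 20/5 = 4 distinct residues mod 20.
Start 41 is team 1; the teams hit are 1, 6, 11, 16.

4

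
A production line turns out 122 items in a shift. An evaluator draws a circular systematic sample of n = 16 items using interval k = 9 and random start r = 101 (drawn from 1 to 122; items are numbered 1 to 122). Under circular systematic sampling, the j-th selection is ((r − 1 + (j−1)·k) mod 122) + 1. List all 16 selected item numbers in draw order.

Selection 1: 101
Selection 2: 101 + 9 = 110
Selection 3: 110 + 9 = 119
Selection 4: 119 + 9 = 128 → 128 − 122 = 6
Selection 5: 6 + 9 = 15
Selection 6: 15 + 9 = 24
Selection 7: 24 + 9 = 33
Selection 8: 33 + 9 = 42
Selection 9: 42 + 9 = 51
Selection 10: 51 + 9 = 60
Selection 11: 60 + 9 = 69
Selection 12: 69 + 9 = 78
Selection 13: 78 + 9 = 87
Selection 14: 87 + 9 = 96
Selection 15: 96 + 9 = 105
Selection 16: 105 + 9 = 114

101, 110, 119, 6, 15, 24, 33, 42, 51, 60, 69, 78, 87, 96, 105, 114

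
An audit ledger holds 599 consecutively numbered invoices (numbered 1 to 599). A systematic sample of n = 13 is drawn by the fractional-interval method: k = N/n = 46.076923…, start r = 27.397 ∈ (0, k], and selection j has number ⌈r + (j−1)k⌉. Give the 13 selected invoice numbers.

j=1: r + 0k = 27.397 → ⌈·⌉ = 28
j=2: r + 1k = 73.473923… → ⌈·⌉ = 74
j=3: r + 2k = 119.550846… → ⌈·⌉ = 120
j=4: r + 3k = 165.627769… → ⌈·⌉ = 166
j=5: r + 4k = 211.704692… → ⌈·⌉ = 212
j=6: r + 5k = 257.781615… → ⌈·⌉ = 258
j=7: r + 6k = 303.858538… → ⌈·⌉ = 304
j=8: r + 7k = 349.935461… → ⌈·⌉ = 350
j=9: r + 8k = 396.012384… → ⌈·⌉ = 397
j=10: r + 9k = 442.089307… → ⌈·⌉ = 443
j=11: r + 10k = 488.166230… → ⌈·⌉ = 489
j=12: r + 11k = 534.243153… → ⌈·⌉ = 535
j=13: r + 12k = 580.320076… → ⌈·⌉ = 581

28, 74, 120, 166, 212, 258, 304, 350, 397, 443, 489, 535, 581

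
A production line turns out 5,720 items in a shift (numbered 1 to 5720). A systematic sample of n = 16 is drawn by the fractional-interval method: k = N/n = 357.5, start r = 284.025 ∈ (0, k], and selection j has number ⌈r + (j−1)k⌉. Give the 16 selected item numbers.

285, 642, 1000, 1357, 1715, 2072, 2430, 2787, 3145, 3502, 3860, 4217, 4575, 4932, 5290, 5647

j=1: r + 0k = 284.025 → ⌈·⌉ = 285
j=2: r + 1k = 641.525 → ⌈·⌉ = 642
j=3: r + 2k = 999.025 → ⌈·⌉ = 1000
j=4: r + 3k = 1356.525 → ⌈·⌉ = 1357
j=5: r + 4k = 1714.025 → ⌈·⌉ = 1715
j=6: r + 5k = 2071.525 → ⌈·⌉ = 2072
j=7: r + 6k = 2429.025 → ⌈·⌉ = 2430
j=8: r + 7k = 2786.525 → ⌈·⌉ = 2787
j=9: r + 8k = 3144.025 → ⌈·⌉ = 3145
j=10: r + 9k = 3501.525 → ⌈·⌉ = 3502
j=11: r + 10k = 3859.025 → ⌈·⌉ = 3860
j=12: r + 11k = 4216.525 → ⌈·⌉ = 4217
j=13: r + 12k = 4574.025 → ⌈·⌉ = 4575
j=14: r + 13k = 4931.525 → ⌈·⌉ = 4932
j=15: r + 14k = 5289.025 → ⌈·⌉ = 5290
j=16: r + 15k = 5646.525 → ⌈·⌉ = 5647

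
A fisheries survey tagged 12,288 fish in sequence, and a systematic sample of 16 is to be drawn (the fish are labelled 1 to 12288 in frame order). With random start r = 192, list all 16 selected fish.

k = N/n = 12288/16 = 768
fish 1: 192
fish 2: 192 + 768 = 960
fish 3: 960 + 768 = 1728
fish 4: 1728 + 768 = 2496
fish 5: 2496 + 768 = 3264
fish 6: 3264 + 768 = 4032
fish 7: 4032 + 768 = 4800
fish 8: 4800 + 768 = 5568
fish 9: 5568 + 768 = 6336
fish 10: 6336 + 768 = 7104
fish 11: 7104 + 768 = 7872
fish 12: 7872 + 768 = 8640
fish 13: 8640 + 768 = 9408
fish 14: 9408 + 768 = 10176
fish 15: 10176 + 768 = 10944
fish 16: 10944 + 768 = 11712

192, 960, 1728, 2496, 3264, 4032, 4800, 5568, 6336, 7104, 7872, 8640, 9408, 10176, 10944, 11712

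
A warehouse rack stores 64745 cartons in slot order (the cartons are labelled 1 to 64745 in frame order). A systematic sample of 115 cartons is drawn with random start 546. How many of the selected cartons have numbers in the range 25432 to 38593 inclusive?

23

k = 64745/115 = 563
First selection ≥ 25432: 546 + ⌈(25432−546)/563⌉·563 = 546 + 45×563 = 25881
Last selection ≤ 38593: 546 + ⌊(38593−546)/563⌋·563 = 546 + 67×563 = 38267
Count = 67 − 45 + 1 = 23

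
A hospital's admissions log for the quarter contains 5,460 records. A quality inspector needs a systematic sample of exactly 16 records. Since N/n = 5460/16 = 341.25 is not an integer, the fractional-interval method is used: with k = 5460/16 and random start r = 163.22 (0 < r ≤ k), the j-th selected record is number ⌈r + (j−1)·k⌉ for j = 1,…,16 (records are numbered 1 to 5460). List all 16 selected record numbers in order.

164, 505, 846, 1187, 1529, 1870, 2211, 2552, 2894, 3235, 3576, 3917, 4259, 4600, 4941, 5282

j=1: r + 0k = 163.22 → ⌈·⌉ = 164
j=2: r + 1k = 504.47 → ⌈·⌉ = 505
j=3: r + 2k = 845.72 → ⌈·⌉ = 846
j=4: r + 3k = 1186.97 → ⌈·⌉ = 1187
j=5: r + 4k = 1528.22 → ⌈·⌉ = 1529
j=6: r + 5k = 1869.47 → ⌈·⌉ = 1870
j=7: r + 6k = 2210.72 → ⌈·⌉ = 2211
j=8: r + 7k = 2551.97 → ⌈·⌉ = 2552
j=9: r + 8k = 2893.22 → ⌈·⌉ = 2894
j=10: r + 9k = 3234.47 → ⌈·⌉ = 3235
j=11: r + 10k = 3575.72 → ⌈·⌉ = 3576
j=12: r + 11k = 3916.97 → ⌈·⌉ = 3917
j=13: r + 12k = 4258.22 → ⌈·⌉ = 4259
j=14: r + 13k = 4599.47 → ⌈·⌉ = 4600
j=15: r + 14k = 4940.72 → ⌈·⌉ = 4941
j=16: r + 15k = 5281.97 → ⌈·⌉ = 5282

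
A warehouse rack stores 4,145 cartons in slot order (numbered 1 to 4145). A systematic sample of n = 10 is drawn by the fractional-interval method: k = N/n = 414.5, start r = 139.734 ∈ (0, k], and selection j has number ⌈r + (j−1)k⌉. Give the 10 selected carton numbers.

140, 555, 969, 1384, 1798, 2213, 2627, 3042, 3456, 3871

j=1: r + 0k = 139.734 → ⌈·⌉ = 140
j=2: r + 1k = 554.234 → ⌈·⌉ = 555
j=3: r + 2k = 968.734 → ⌈·⌉ = 969
j=4: r + 3k = 1383.234 → ⌈·⌉ = 1384
j=5: r + 4k = 1797.734 → ⌈·⌉ = 1798
j=6: r + 5k = 2212.234 → ⌈·⌉ = 2213
j=7: r + 6k = 2626.734 → ⌈·⌉ = 2627
j=8: r + 7k = 3041.234 → ⌈·⌉ = 3042
j=9: r + 8k = 3455.734 → ⌈·⌉ = 3456
j=10: r + 9k = 3870.234 → ⌈·⌉ = 3871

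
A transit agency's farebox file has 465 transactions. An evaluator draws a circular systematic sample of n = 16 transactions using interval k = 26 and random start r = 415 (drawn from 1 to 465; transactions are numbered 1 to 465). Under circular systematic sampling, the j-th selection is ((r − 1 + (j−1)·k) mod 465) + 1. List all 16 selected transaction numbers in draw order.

Selection 1: 415
Selection 2: 415 + 26 = 441
Selection 3: 441 + 26 = 467 → 467 − 465 = 2
Selection 4: 2 + 26 = 28
Selection 5: 28 + 26 = 54
Selection 6: 54 + 26 = 80
Selection 7: 80 + 26 = 106
Selection 8: 106 + 26 = 132
Selection 9: 132 + 26 = 158
Selection 10: 158 + 26 = 184
Selection 11: 184 + 26 = 210
Selection 12: 210 + 26 = 236
Selection 13: 236 + 26 = 262
Selection 14: 262 + 26 = 288
Selection 15: 288 + 26 = 314
Selection 16: 314 + 26 = 340

415, 441, 2, 28, 54, 80, 106, 132, 158, 184, 210, 236, 262, 288, 314, 340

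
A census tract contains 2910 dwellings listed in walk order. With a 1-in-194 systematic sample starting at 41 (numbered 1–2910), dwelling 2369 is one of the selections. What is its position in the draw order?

k = 194
position = (2369 − 41)/194 + 1 = 2328/194 + 1 = 12 + 1 = 13

13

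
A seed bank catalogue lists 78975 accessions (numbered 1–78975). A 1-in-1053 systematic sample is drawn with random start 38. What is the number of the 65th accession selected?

k = 1053
65th selection = r + (65−1)·k = 38 + 64×1053 = 38 + 67392 = 67430

67430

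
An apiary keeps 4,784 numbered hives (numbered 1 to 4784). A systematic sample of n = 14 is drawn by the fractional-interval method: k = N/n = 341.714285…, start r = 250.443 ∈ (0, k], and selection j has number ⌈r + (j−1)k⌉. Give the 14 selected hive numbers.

251, 593, 934, 1276, 1618, 1960, 2301, 2643, 2985, 3326, 3668, 4010, 4352, 4693

j=1: r + 0k = 250.443 → ⌈·⌉ = 251
j=2: r + 1k = 592.157285… → ⌈·⌉ = 593
j=3: r + 2k = 933.871571… → ⌈·⌉ = 934
j=4: r + 3k = 1275.585857… → ⌈·⌉ = 1276
j=5: r + 4k = 1617.300142… → ⌈·⌉ = 1618
j=6: r + 5k = 1959.014428… → ⌈·⌉ = 1960
j=7: r + 6k = 2300.728714… → ⌈·⌉ = 2301
j=8: r + 7k = 2642.443 → ⌈·⌉ = 2643
j=9: r + 8k = 2984.157285… → ⌈·⌉ = 2985
j=10: r + 9k = 3325.871571… → ⌈·⌉ = 3326
j=11: r + 10k = 3667.585857… → ⌈·⌉ = 3668
j=12: r + 11k = 4009.300142… → ⌈·⌉ = 4010
j=13: r + 12k = 4351.014428… → ⌈·⌉ = 4352
j=14: r + 13k = 4692.728714… → ⌈·⌉ = 4693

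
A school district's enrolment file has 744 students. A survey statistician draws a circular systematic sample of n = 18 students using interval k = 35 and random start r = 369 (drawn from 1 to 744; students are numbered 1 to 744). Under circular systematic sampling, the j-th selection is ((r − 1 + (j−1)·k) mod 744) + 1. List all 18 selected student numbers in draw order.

369, 404, 439, 474, 509, 544, 579, 614, 649, 684, 719, 10, 45, 80, 115, 150, 185, 220

Selection 1: 369
Selection 2: 369 + 35 = 404
Selection 3: 404 + 35 = 439
Selection 4: 439 + 35 = 474
Selection 5: 474 + 35 = 509
Selection 6: 509 + 35 = 544
Selection 7: 544 + 35 = 579
Selection 8: 579 + 35 = 614
Selection 9: 614 + 35 = 649
Selection 10: 649 + 35 = 684
Selection 11: 684 + 35 = 719
Selection 12: 719 + 35 = 754 → 754 − 744 = 10
Selection 13: 10 + 35 = 45
Selection 14: 45 + 35 = 80
Selection 15: 80 + 35 = 115
Selection 16: 115 + 35 = 150
Selection 17: 150 + 35 = 185
Selection 18: 185 + 35 = 220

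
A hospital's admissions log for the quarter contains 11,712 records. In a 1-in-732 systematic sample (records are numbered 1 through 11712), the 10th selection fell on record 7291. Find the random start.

703

k = 732
r = 7291 − (10−1)×732 = 7291 − 6588 = 703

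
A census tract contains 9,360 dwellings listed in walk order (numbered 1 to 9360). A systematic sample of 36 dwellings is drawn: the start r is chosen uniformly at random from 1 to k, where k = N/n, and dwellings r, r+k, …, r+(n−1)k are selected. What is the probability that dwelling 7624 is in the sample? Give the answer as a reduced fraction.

1/260

k = 9360/36 = 260.
Dwelling 7624 is selected iff r ≡ 7624 (mod 260); exactly one such r in {1,…,260}.
Inclusion probability = 1/260.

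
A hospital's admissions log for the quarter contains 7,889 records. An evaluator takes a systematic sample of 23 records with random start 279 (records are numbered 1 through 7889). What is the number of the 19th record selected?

6453

k = 7889/23 = 343
19th selection = r + (19−1)·k = 279 + 18×343 = 279 + 6174 = 6453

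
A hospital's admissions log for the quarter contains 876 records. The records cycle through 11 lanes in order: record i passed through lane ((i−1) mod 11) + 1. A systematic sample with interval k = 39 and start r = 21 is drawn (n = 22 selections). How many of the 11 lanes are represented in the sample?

Consecutive selections differ by k = 39, so their lane numbers differ by 39 mod 11 = 6.
gcd(39, 11) = 1, so the sample visits 11/1 = 11 distinct residues mod 11.
Start 21 is lane 10; the lanes hit are 1, 2, 3, 4, 5, 6, 7, 8, 9, 10, 11.

11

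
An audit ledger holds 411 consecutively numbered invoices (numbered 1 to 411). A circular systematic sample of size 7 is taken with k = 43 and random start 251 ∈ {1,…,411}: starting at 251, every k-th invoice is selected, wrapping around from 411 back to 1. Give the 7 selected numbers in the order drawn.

Selection 1: 251
Selection 2: 251 + 43 = 294
Selection 3: 294 + 43 = 337
Selection 4: 337 + 43 = 380
Selection 5: 380 + 43 = 423 → 423 − 411 = 12
Selection 6: 12 + 43 = 55
Selection 7: 55 + 43 = 98

251, 294, 337, 380, 12, 55, 98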